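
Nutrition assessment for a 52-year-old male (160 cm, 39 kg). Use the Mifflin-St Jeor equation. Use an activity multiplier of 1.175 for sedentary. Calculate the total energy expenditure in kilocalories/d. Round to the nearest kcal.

1334 kilocalories/d

Mifflin-St Jeor (male): BMR = 10(39) + 6.25(160) − 5(52) + 5 = 390 + 1000 − 260 + 5 = 1135 kcal/day.
TEE = BMR × activity factor = 1135 × 1.175 = 1333.625 kcal/day.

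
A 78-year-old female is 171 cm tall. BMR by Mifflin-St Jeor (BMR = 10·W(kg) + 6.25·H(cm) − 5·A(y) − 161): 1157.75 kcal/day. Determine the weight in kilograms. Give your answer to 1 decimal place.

64.0 kg

1157.75 = 10·W + 6.25(171) − 5(78) − 161
10·W = 1157.75 − 517.75 = 640, so W = 64 kg.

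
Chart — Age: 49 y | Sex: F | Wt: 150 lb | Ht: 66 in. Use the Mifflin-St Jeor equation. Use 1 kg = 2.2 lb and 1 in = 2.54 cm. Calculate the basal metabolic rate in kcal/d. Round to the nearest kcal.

Convert to metric: weight = 150 ÷ 2.2 = 68.1818 kg; height = 66 × 2.54 = 167.64 cm.
Mifflin-St Jeor (female): BMR = 10(68.1818) + 6.25(167.64) − 5(49) − 161 = 681.8182 + 1047.75 − 245 − 161 = 1323.5682 kcal/day.

1324 kcal/d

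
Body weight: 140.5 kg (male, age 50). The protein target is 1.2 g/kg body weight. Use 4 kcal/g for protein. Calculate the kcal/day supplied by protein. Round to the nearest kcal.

674 kcal/day

Protein = 1.2 g/kg × 140.5 kg = 168.6 g/day.
Protein energy = 168.6 g × 4 kcal/g = 674.4 kcal/day.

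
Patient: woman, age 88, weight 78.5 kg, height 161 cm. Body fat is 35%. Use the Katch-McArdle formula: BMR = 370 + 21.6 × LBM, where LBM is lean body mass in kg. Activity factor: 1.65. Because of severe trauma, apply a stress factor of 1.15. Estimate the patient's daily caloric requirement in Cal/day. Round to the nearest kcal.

LBM = 78.5 × (1 − 0.35) = 51.025 kg. Katch-McArdle: BMR = 370 + 21.6 × 51.025 = 1472.14 kcal/day.
TEE = BMR × activity factor = 1472.14 × 1.65 = 2429.031 kcal/day.
Apply stress factor: 2429.031 × 1.15 = 2793.3857 kcal/day.

2793 Cal/day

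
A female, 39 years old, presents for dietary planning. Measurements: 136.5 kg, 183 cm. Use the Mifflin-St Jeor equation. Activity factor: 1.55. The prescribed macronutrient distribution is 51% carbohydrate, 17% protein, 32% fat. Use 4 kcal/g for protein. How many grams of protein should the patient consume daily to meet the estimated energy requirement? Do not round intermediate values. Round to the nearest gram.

Mifflin-St Jeor (female): BMR = 10(136.5) + 6.25(183) − 5(39) − 161 = 1365 + 1143.75 − 195 − 161 = 2152.75 kcal/day.
TEE = 2152.75 × 1.55 = 3336.7625 kcal/day.
Protein energy = 17% × 3336.7625 = 567.2496 kcal.
Protein = 567.2496 ÷ 4 kcal/g = 141.8124 g.

142 g/day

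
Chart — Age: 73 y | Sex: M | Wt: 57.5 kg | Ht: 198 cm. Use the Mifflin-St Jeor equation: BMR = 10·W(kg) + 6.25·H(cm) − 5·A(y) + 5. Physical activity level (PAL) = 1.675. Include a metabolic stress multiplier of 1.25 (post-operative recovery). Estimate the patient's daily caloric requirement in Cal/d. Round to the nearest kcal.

Mifflin-St Jeor (male): BMR = 10(57.5) + 6.25(198) − 5(73) + 5 = 575 + 1237.5 − 365 + 5 = 1452.5 kcal/day.
TEE = BMR × activity factor = 1452.5 × 1.675 = 2432.9375 kcal/day.
Apply stress factor: 2432.9375 × 1.25 = 3041.1719 kcal/day.

3041 Cal/d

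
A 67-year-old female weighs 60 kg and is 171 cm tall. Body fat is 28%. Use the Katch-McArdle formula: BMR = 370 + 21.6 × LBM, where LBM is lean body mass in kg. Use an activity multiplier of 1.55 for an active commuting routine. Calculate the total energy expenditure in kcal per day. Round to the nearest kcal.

LBM = 60 × (1 − 0.28) = 43.2 kg. Katch-McArdle: BMR = 370 + 21.6 × 43.2 = 1303.12 kcal/day.
TEE = BMR × activity factor = 1303.12 × 1.55 = 2019.836 kcal/day.

2020 kcal per day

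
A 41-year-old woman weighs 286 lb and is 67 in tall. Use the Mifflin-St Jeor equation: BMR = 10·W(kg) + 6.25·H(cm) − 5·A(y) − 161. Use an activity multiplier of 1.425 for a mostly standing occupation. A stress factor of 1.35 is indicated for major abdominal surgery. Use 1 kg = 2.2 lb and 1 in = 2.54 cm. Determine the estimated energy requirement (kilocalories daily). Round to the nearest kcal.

Convert to metric: weight = 286 ÷ 2.2 = 130 kg; height = 67 × 2.54 = 170.18 cm.
Mifflin-St Jeor (female): BMR = 10(130) + 6.25(170.18) − 5(41) − 161 = 1300 + 1063.625 − 205 − 161 = 1997.625 kcal/day.
TEE = BMR × activity factor = 1997.625 × 1.425 = 2846.6156 kcal/day.
Apply stress factor: 2846.6156 × 1.35 = 3842.9311 kcal/day.

3843 kilocalories daily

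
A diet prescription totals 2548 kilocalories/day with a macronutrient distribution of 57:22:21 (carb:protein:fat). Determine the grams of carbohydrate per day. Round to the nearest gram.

363 g/day

Carbohydrate energy = 57% × 2548 = 1452.36 kcal.
At 4 kcal/g: 1452.36 ÷ 4 = 363.09 g.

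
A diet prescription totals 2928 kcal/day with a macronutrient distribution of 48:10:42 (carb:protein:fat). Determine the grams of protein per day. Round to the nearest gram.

Protein energy = 10% × 2928 = 292.8 kcal.
At 4 kcal/g: 292.8 ÷ 4 = 73.2 g.

73 g/day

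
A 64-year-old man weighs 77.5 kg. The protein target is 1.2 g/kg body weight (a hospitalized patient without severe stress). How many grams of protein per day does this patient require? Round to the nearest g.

93 g/day

Protein = 1.2 g/kg × 77.5 kg = 93 g/day.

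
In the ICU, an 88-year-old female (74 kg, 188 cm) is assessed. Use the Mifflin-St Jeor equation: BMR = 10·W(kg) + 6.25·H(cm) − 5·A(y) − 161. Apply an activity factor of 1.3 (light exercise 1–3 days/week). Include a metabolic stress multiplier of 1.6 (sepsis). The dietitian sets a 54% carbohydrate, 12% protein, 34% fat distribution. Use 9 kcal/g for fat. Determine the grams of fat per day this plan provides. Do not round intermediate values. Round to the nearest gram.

103 g/day

Mifflin-St Jeor (female): BMR = 10(74) + 6.25(188) − 5(88) − 161 = 740 + 1175 − 440 − 161 = 1314 kcal/day.
TEE = 1314 × 1.3 = 1708.2 kcal/day.
With stress factor 1.6: 1708.2 × 1.6 = 2733.12 kcal/day.
Fat energy = 34% × 2733.12 = 929.2608 kcal.
Fat = 929.2608 ÷ 9 kcal/g = 103.2512 g.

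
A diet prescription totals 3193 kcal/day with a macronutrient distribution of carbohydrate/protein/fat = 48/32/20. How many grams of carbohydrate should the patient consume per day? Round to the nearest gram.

383 g/day

Carbohydrate energy = 48% × 3193 = 1532.64 kcal.
At 4 kcal/g: 1532.64 ÷ 4 = 383.16 g.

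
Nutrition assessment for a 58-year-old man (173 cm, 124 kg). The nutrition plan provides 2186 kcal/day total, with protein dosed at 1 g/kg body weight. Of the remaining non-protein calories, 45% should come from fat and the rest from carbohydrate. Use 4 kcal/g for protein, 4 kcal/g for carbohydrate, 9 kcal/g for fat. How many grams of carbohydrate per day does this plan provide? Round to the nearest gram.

232 g/day

Protein = 1 × 124 = 124 g → 124 × 4 = 496 kcal.
Non-protein calories = 2186 − 496 = 1690 kcal.
Fat: 45% × 1690 = 760.5 kcal; carbohydrate: 929.5 kcal.
Carbohydrate: 929.5 kcal ÷ 4 kcal/g = 232.375 g.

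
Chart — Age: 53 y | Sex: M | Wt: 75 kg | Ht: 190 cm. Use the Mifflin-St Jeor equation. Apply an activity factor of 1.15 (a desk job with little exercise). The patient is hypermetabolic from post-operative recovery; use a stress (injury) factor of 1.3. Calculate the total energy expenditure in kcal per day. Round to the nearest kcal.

Mifflin-St Jeor (male): BMR = 10(75) + 6.25(190) − 5(53) + 5 = 750 + 1187.5 − 265 + 5 = 1677.5 kcal/day.
TEE = BMR × activity factor = 1677.5 × 1.15 = 1929.125 kcal/day.
Apply stress factor: 1929.125 × 1.3 = 2507.8625 kcal/day.

2508 kcal per day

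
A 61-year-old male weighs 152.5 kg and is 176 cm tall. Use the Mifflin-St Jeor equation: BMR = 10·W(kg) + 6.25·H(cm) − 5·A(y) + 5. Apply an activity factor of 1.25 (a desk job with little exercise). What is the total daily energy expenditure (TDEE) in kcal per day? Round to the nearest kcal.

Mifflin-St Jeor (male): BMR = 10(152.5) + 6.25(176) − 5(61) + 5 = 1525 + 1100 − 305 + 5 = 2325 kcal/day.
TEE = BMR × activity factor = 2325 × 1.25 = 2906.25 kcal/day.

2906 kcal per day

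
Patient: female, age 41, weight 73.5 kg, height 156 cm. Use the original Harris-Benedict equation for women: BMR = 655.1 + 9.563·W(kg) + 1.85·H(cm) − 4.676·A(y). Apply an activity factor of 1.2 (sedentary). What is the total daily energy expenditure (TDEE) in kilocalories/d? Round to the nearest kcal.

Harris-Benedict: BMR = 655.1 + 9.563(73.5) + 1.85(156) − 4.676(41) = 1454.8645 kcal/day.
TEE = BMR × activity factor = 1454.8645 × 1.2 = 1745.8374 kcal/day.

1746 kilocalories/d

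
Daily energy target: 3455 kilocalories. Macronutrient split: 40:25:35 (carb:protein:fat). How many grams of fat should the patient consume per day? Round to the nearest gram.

134 g/day

Fat energy = 35% × 3455 = 1209.25 kcal.
At 9 kcal/g: 1209.25 ÷ 9 = 134.3611 g.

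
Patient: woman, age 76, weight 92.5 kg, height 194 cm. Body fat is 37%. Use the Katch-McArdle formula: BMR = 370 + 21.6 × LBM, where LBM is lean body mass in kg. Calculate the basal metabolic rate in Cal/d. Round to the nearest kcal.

1629 Cal/d

LBM = 92.5 × (1 − 0.37) = 58.275 kg. Katch-McArdle: BMR = 370 + 21.6 × 58.275 = 1628.74 kcal/day.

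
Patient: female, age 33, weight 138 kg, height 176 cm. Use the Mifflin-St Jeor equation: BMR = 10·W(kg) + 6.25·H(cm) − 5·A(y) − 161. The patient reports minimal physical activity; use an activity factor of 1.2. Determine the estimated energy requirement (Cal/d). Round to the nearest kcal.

2585 Cal/d

Mifflin-St Jeor (female): BMR = 10(138) + 6.25(176) − 5(33) − 161 = 1380 + 1100 − 165 − 161 = 2154 kcal/day.
TEE = BMR × activity factor = 2154 × 1.2 = 2584.8 kcal/day.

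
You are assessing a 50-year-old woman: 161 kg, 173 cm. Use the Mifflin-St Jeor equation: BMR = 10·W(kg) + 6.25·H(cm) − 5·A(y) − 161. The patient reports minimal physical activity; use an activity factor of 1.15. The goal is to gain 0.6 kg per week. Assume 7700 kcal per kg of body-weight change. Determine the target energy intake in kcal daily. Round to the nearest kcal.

Mifflin-St Jeor (female): BMR = 10(161) + 6.25(173) − 5(50) − 161 = 1610 + 1081.25 − 250 − 161 = 2280.25 kcal/day.
TEE = 2280.25 × 1.15 = 2622.2875 kcal/day.
Required daily surplus = 0.6 × 7700 ÷ 7 = 660 kcal/day.
Target intake = 2622.2875 + 660 = 3282.2875 kcal/day.

3282 kcal daily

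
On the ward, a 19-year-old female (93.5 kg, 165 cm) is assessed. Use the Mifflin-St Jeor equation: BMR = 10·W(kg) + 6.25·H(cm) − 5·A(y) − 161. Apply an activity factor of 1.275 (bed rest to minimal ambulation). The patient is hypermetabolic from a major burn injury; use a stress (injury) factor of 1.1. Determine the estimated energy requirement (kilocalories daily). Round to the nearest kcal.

2399 kilocalories daily

Mifflin-St Jeor (female): BMR = 10(93.5) + 6.25(165) − 5(19) − 161 = 935 + 1031.25 − 95 − 161 = 1710.25 kcal/day.
TEE = BMR × activity factor = 1710.25 × 1.275 = 2180.5688 kcal/day.
Apply stress factor: 2180.5688 × 1.1 = 2398.6256 kcal/day.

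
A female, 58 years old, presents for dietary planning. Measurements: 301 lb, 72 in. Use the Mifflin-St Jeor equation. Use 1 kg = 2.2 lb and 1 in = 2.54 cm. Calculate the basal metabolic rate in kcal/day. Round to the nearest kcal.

2060 kcal/day

Convert to metric: weight = 301 ÷ 2.2 = 136.8182 kg; height = 72 × 2.54 = 182.88 cm.
Mifflin-St Jeor (female): BMR = 10(136.8182) + 6.25(182.88) − 5(58) − 161 = 1368.1818 + 1143 − 290 − 161 = 2060.1818 kcal/day.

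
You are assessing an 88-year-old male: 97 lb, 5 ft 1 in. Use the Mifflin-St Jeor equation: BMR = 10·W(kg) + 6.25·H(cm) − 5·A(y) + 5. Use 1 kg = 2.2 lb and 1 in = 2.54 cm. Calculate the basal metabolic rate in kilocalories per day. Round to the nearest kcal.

Convert to metric: weight = 97 ÷ 2.2 = 44.0909 kg; height = (5×12 + 1) × 2.54 = 61 × 2.54 = 154.94 cm.
Mifflin-St Jeor (male): BMR = 10(44.0909) + 6.25(154.94) − 5(88) + 5 = 440.9091 + 968.375 − 440 + 5 = 974.2841 kcal/day.

974 kilocalories per day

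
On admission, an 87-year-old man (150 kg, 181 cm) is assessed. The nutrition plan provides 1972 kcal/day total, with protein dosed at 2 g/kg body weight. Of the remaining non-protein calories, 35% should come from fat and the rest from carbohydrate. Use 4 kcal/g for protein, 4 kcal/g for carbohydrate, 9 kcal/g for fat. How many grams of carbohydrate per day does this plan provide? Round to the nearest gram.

Protein = 2 × 150 = 300 g → 300 × 4 = 1200 kcal.
Non-protein calories = 1972 − 1200 = 772 kcal.
Fat: 35% × 772 = 270.2 kcal; carbohydrate: 501.8 kcal.
Carbohydrate: 501.8 kcal ÷ 4 kcal/g = 125.45 g.

125 g/day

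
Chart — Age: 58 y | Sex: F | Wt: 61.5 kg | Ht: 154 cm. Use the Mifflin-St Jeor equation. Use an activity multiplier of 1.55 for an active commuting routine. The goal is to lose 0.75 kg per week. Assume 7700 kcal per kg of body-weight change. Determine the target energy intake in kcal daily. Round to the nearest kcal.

921 kcal daily

Mifflin-St Jeor (female): BMR = 10(61.5) + 6.25(154) − 5(58) − 161 = 615 + 962.5 − 290 − 161 = 1126.5 kcal/day.
TEE = 1126.5 × 1.55 = 1746.075 kcal/day.
Required daily deficit = 0.75 × 7700 ÷ 7 = 825 kcal/day.
Target intake = 1746.075 − 825 = 921.075 kcal/day.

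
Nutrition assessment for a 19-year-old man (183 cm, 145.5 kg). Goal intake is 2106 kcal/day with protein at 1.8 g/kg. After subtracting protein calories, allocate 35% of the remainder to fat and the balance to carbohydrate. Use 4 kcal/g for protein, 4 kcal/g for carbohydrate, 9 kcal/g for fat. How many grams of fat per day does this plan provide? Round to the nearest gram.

41 g/day

Protein = 1.8 × 145.5 = 261.9 g → 261.9 × 4 = 1047.6 kcal.
Non-protein calories = 2106 − 1047.6 = 1058.4 kcal.
Fat: 35% × 1058.4 = 370.44 kcal; carbohydrate: 687.96 kcal.
Fat: 370.44 kcal ÷ 9 kcal/g = 41.16 g.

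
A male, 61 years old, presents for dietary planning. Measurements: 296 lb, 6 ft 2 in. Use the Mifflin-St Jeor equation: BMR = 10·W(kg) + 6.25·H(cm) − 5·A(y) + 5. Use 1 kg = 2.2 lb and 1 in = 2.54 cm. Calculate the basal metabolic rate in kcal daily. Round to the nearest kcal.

2220 kcal daily

Convert to metric: weight = 296 ÷ 2.2 = 134.5455 kg; height = (6×12 + 2) × 2.54 = 74 × 2.54 = 187.96 cm.
Mifflin-St Jeor (male): BMR = 10(134.5455) + 6.25(187.96) − 5(61) + 5 = 1345.4545 + 1174.75 − 305 + 5 = 2220.2045 kcal/day.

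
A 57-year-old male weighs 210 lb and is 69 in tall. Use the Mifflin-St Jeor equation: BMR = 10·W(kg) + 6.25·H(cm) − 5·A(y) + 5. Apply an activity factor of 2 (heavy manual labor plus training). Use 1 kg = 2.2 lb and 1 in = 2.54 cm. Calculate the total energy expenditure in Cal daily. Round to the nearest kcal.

3540 Cal daily

Convert to metric: weight = 210 ÷ 2.2 = 95.4545 kg; height = 69 × 2.54 = 175.26 cm.
Mifflin-St Jeor (male): BMR = 10(95.4545) + 6.25(175.26) − 5(57) + 5 = 954.5455 + 1095.375 − 285 + 5 = 1769.9205 kcal/day.
TEE = BMR × activity factor = 1769.9205 × 2 = 3539.8409 kcal/day.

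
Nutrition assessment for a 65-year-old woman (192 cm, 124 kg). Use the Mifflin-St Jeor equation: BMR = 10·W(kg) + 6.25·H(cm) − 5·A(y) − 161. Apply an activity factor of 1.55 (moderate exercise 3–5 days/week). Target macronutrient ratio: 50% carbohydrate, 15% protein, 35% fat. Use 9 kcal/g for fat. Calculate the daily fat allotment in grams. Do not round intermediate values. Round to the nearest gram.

Mifflin-St Jeor (female): BMR = 10(124) + 6.25(192) − 5(65) − 161 = 1240 + 1200 − 325 − 161 = 1954 kcal/day.
TEE = 1954 × 1.55 = 3028.7 kcal/day.
Fat energy = 35% × 3028.7 = 1060.045 kcal.
Fat = 1060.045 ÷ 9 kcal/g = 117.7828 g.

118 g/day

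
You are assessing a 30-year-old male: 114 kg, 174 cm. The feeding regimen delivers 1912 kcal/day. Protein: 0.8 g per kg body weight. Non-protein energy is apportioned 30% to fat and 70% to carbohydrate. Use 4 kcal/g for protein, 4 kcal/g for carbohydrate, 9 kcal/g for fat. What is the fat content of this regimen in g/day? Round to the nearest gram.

Protein = 0.8 × 114 = 91.2 g → 91.2 × 4 = 364.8 kcal.
Non-protein calories = 1912 − 364.8 = 1547.2 kcal.
Fat: 30% × 1547.2 = 464.16 kcal; carbohydrate: 1083.04 kcal.
Fat: 464.16 kcal ÷ 9 kcal/g = 51.5733 g.

52 g/day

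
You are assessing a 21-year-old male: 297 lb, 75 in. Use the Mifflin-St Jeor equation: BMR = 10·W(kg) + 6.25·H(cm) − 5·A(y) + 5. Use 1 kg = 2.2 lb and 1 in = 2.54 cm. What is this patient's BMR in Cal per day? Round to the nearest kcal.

Convert to metric: weight = 297 ÷ 2.2 = 135 kg; height = 75 × 2.54 = 190.5 cm.
Mifflin-St Jeor (male): BMR = 10(135) + 6.25(190.5) − 5(21) + 5 = 1350 + 1190.625 − 105 + 5 = 2440.625 kcal/day.

2441 Cal per day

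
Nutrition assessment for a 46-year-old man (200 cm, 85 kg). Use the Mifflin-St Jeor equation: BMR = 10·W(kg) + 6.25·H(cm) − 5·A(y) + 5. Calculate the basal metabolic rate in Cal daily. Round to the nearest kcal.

Mifflin-St Jeor (male): BMR = 10(85) + 6.25(200) − 5(46) + 5 = 850 + 1250 − 230 + 5 = 1875 kcal/day.

1875 Cal daily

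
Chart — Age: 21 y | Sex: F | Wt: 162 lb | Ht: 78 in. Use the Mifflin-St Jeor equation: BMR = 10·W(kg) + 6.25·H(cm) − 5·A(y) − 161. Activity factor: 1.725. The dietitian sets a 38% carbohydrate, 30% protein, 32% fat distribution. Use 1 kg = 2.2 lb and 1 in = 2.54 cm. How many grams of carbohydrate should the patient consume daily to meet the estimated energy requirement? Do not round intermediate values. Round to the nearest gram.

280 g/day

Convert to metric: weight = 162 ÷ 2.2 = 73.6364 kg; height = 78 × 2.54 = 198.12 cm.
Mifflin-St Jeor (female): BMR = 10(73.6364) + 6.25(198.12) − 5(21) − 161 = 736.3636 + 1238.25 − 105 − 161 = 1708.6136 kcal/day.
TEE = 1708.6136 × 1.725 = 2947.3585 kcal/day.
Carbohydrate energy = 38% × 2947.3585 = 1119.9962 kcal.
Carbohydrate = 1119.9962 ÷ 4 kcal/g = 279.9991 g.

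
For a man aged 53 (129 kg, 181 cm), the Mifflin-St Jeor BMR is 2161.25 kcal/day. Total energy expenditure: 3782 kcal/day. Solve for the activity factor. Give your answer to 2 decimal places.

Activity factor = TEE ÷ BMR = 3782 ÷ 2161.25 = 1.75.

1.75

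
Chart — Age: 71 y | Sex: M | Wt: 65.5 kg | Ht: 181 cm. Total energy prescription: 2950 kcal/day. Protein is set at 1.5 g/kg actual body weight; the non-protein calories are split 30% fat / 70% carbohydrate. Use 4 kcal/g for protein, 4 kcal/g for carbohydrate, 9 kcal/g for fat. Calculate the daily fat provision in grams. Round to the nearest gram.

85 g/day

Protein = 1.5 × 65.5 = 98.25 g → 98.25 × 4 = 393 kcal.
Non-protein calories = 2950 − 393 = 2557 kcal.
Fat: 30% × 2557 = 767.1 kcal; carbohydrate: 1789.9 kcal.
Fat: 767.1 kcal ÷ 9 kcal/g = 85.2333 g.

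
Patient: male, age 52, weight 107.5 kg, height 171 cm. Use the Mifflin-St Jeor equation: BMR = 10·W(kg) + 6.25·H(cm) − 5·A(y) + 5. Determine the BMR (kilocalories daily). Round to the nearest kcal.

1889 kilocalories daily

Mifflin-St Jeor (male): BMR = 10(107.5) + 6.25(171) − 5(52) + 5 = 1075 + 1068.75 − 260 + 5 = 1888.75 kcal/day.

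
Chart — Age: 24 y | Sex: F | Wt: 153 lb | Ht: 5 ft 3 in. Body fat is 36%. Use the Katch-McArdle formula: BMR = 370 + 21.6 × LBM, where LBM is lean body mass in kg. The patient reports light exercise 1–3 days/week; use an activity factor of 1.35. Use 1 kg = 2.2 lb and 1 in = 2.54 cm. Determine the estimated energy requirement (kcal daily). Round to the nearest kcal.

Convert to metric: weight = 153 ÷ 2.2 = 69.5455 kg; height = (5×12 + 3) × 2.54 = 63 × 2.54 = 160.02 cm.
LBM = 69.5455 × (1 − 0.36) = 44.5091 kg. Katch-McArdle: BMR = 370 + 21.6 × 44.5091 = 1331.3964 kcal/day.
TEE = BMR × activity factor = 1331.3964 × 1.35 = 1797.3851 kcal/day.

1797 kcal daily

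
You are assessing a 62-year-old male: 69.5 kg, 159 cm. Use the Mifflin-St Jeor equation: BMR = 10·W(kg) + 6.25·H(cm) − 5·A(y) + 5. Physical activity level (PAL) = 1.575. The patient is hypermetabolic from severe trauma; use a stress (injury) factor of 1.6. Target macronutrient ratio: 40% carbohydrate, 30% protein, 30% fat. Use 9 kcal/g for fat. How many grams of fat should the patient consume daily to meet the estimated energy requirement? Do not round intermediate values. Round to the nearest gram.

116 g/day

Mifflin-St Jeor (male): BMR = 10(69.5) + 6.25(159) − 5(62) + 5 = 695 + 993.75 − 310 + 5 = 1383.75 kcal/day.
TEE = 1383.75 × 1.575 = 2179.4063 kcal/day.
With stress factor 1.6: 2179.4063 × 1.6 = 3487.05 kcal/day.
Fat energy = 30% × 3487.05 = 1046.115 kcal.
Fat = 1046.115 ÷ 9 kcal/g = 116.235 g.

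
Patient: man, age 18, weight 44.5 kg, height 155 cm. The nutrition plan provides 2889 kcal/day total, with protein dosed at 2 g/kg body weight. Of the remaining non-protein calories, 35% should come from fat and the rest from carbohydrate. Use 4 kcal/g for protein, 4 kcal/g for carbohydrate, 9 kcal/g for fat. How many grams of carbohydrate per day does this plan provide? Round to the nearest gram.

412 g/day

Protein = 2 × 44.5 = 89 g → 89 × 4 = 356 kcal.
Non-protein calories = 2889 − 356 = 2533 kcal.
Fat: 35% × 2533 = 886.55 kcal; carbohydrate: 1646.45 kcal.
Carbohydrate: 1646.45 kcal ÷ 4 kcal/g = 411.6125 g.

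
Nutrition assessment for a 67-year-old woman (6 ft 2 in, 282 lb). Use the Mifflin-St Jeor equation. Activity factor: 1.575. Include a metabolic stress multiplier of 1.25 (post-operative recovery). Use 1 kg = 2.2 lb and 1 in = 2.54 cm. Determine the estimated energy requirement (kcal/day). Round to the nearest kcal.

3860 kcal/day

Convert to metric: weight = 282 ÷ 2.2 = 128.1818 kg; height = (6×12 + 2) × 2.54 = 74 × 2.54 = 187.96 cm.
Mifflin-St Jeor (female): BMR = 10(128.1818) + 6.25(187.96) − 5(67) − 161 = 1281.8182 + 1174.75 − 335 − 161 = 1960.5682 kcal/day.
TEE = BMR × activity factor = 1960.5682 × 1.575 = 3087.8949 kcal/day.
Apply stress factor: 3087.8949 × 1.25 = 3859.8686 kcal/day.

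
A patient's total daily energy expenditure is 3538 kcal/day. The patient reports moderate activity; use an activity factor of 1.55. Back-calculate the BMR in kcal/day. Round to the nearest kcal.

2283 kcal/day

BMR = TEE ÷ activity factor = 3538 ÷ 1.55 = 2282.5806 kcal/day.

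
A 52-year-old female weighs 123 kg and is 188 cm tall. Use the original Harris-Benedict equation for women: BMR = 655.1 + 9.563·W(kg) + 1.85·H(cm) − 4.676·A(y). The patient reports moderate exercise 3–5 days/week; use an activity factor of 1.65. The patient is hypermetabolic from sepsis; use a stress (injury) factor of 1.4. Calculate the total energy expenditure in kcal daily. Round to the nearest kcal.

4472 kcal daily

Harris-Benedict: BMR = 655.1 + 9.563(123) + 1.85(188) − 4.676(52) = 1935.997 kcal/day.
TEE = BMR × activity factor = 1935.997 × 1.65 = 3194.3951 kcal/day.
Apply stress factor: 3194.3951 × 1.4 = 4472.1531 kcal/day.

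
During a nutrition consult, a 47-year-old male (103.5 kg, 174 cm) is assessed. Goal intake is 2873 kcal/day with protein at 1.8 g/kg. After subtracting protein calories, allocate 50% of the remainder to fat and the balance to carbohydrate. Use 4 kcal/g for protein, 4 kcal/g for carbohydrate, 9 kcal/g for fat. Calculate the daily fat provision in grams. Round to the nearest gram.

118 g/day

Protein = 1.8 × 103.5 = 186.3 g → 186.3 × 4 = 745.2 kcal.
Non-protein calories = 2873 − 745.2 = 2127.8 kcal.
Fat: 50% × 2127.8 = 1063.9 kcal; carbohydrate: 1063.9 kcal.
Fat: 1063.9 kcal ÷ 9 kcal/g = 118.2111 g.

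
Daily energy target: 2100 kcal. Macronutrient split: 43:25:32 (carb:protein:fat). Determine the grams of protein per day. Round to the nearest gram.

131 g/day

Protein energy = 25% × 2100 = 525 kcal.
At 4 kcal/g: 525 ÷ 4 = 131.25 g.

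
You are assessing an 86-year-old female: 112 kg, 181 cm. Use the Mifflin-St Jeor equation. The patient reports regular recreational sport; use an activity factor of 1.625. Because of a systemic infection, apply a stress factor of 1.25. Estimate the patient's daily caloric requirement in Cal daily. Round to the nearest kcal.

3372 Cal daily

Mifflin-St Jeor (female): BMR = 10(112) + 6.25(181) − 5(86) − 161 = 1120 + 1131.25 − 430 − 161 = 1660.25 kcal/day.
TEE = BMR × activity factor = 1660.25 × 1.625 = 2697.9063 kcal/day.
Apply stress factor: 2697.9063 × 1.25 = 3372.3828 kcal/day.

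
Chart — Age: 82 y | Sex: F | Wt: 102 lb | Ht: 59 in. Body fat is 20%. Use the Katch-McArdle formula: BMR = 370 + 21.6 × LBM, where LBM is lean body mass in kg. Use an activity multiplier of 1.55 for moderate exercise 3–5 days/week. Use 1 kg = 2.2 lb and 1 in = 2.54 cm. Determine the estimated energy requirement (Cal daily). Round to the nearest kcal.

1815 Cal daily

Convert to metric: weight = 102 ÷ 2.2 = 46.3636 kg; height = 59 × 2.54 = 149.86 cm.
LBM = 46.3636 × (1 − 0.2) = 37.0909 kg. Katch-McArdle: BMR = 370 + 21.6 × 37.0909 = 1171.1636 kcal/day.
TEE = BMR × activity factor = 1171.1636 × 1.55 = 1815.3036 kcal/day.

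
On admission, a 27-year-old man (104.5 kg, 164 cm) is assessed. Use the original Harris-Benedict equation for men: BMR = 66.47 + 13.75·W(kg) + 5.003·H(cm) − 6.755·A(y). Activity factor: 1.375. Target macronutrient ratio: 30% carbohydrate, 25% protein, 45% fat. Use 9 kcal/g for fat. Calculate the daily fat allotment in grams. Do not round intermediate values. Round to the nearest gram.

Harris-Benedict: BMR = 66.47 + 13.75(104.5) + 5.003(164) − 6.755(27) = 2141.452 kcal/day.
TEE = 2141.452 × 1.375 = 2944.4965 kcal/day.
Fat energy = 45% × 2944.4965 = 1325.0234 kcal.
Fat = 1325.0234 ÷ 9 kcal/g = 147.2248 g.

147 g/day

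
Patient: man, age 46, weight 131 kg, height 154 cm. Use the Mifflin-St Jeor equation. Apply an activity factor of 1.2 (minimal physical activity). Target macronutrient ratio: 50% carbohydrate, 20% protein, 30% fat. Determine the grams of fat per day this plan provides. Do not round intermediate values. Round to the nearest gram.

Mifflin-St Jeor (male): BMR = 10(131) + 6.25(154) − 5(46) + 5 = 1310 + 962.5 − 230 + 5 = 2047.5 kcal/day.
TEE = 2047.5 × 1.2 = 2457 kcal/day.
Fat energy = 30% × 2457 = 737.1 kcal.
Fat = 737.1 ÷ 9 kcal/g = 81.9 g.

82 g/day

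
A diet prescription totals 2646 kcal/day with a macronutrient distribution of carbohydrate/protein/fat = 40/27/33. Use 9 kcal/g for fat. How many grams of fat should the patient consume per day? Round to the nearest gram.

97 g/day

Fat energy = 33% × 2646 = 873.18 kcal.
At 9 kcal/g: 873.18 ÷ 9 = 97.02 g.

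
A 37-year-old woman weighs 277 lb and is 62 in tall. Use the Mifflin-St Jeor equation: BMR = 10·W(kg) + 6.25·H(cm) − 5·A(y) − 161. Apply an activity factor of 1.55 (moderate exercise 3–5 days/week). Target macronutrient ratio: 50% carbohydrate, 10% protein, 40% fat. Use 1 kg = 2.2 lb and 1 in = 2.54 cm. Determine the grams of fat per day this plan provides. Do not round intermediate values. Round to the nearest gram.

131 g/day

Convert to metric: weight = 277 ÷ 2.2 = 125.9091 kg; height = 62 × 2.54 = 157.48 cm.
Mifflin-St Jeor (female): BMR = 10(125.9091) + 6.25(157.48) − 5(37) − 161 = 1259.0909 + 984.25 − 185 − 161 = 1897.3409 kcal/day.
TEE = 1897.3409 × 1.55 = 2940.8784 kcal/day.
Fat energy = 40% × 2940.8784 = 1176.3514 kcal.
Fat = 1176.3514 ÷ 9 kcal/g = 130.7057 g.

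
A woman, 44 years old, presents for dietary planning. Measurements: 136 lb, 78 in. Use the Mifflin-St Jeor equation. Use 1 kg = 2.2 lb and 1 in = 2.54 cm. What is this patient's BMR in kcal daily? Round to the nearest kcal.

Convert to metric: weight = 136 ÷ 2.2 = 61.8182 kg; height = 78 × 2.54 = 198.12 cm.
Mifflin-St Jeor (female): BMR = 10(61.8182) + 6.25(198.12) − 5(44) − 161 = 618.1818 + 1238.25 − 220 − 161 = 1475.4318 kcal/day.

1475 kcal daily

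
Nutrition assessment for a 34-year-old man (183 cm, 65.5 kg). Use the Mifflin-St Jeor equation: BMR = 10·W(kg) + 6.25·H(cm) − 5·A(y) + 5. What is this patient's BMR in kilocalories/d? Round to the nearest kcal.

1634 kilocalories/d

Mifflin-St Jeor (male): BMR = 10(65.5) + 6.25(183) − 5(34) + 5 = 655 + 1143.75 − 170 + 5 = 1633.75 kcal/day.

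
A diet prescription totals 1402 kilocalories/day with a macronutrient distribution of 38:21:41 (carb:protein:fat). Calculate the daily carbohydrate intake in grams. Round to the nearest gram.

133 g/day

Carbohydrate energy = 38% × 1402 = 532.76 kcal.
At 4 kcal/g: 532.76 ÷ 4 = 133.19 g.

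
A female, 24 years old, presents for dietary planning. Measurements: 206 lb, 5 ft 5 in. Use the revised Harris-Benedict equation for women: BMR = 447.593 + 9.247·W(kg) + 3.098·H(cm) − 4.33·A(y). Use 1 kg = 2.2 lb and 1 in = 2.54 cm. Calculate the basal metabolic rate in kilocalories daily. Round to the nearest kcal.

1721 kilocalories daily

Convert to metric: weight = 206 ÷ 2.2 = 93.6364 kg; height = (5×12 + 5) × 2.54 = 65 × 2.54 = 165.1 cm.
Harris-Benedict: BMR = 447.593 + 9.247(93.6364) + 3.098(165.1) − 4.33(24) = 1721.0083 kcal/day.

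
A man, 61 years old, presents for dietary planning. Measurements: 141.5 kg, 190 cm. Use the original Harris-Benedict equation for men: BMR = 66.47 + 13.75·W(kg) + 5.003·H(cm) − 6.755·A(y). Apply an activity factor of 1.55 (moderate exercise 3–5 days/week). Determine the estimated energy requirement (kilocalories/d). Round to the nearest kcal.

Harris-Benedict: BMR = 66.47 + 13.75(141.5) + 5.003(190) − 6.755(61) = 2550.61 kcal/day.
TEE = BMR × activity factor = 2550.61 × 1.55 = 3953.4455 kcal/day.

3953 kilocalories/d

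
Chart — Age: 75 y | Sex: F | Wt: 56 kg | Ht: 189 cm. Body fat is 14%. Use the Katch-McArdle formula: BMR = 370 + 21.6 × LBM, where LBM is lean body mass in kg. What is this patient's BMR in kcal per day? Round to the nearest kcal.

1410 kcal per day

LBM = 56 × (1 − 0.14) = 48.16 kg. Katch-McArdle: BMR = 370 + 21.6 × 48.16 = 1410.256 kcal/day.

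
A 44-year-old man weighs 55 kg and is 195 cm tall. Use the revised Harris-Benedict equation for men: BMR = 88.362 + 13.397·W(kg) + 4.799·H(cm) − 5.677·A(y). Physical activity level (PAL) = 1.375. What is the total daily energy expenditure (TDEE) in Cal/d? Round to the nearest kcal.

Harris-Benedict: BMR = 88.362 + 13.397(55) + 4.799(195) − 5.677(44) = 1511.214 kcal/day.
TEE = BMR × activity factor = 1511.214 × 1.375 = 2077.9193 kcal/day.

2078 Cal/d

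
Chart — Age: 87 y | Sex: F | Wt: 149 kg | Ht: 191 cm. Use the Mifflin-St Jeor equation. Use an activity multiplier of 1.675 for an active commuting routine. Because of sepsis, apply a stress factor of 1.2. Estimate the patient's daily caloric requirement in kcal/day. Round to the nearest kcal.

Mifflin-St Jeor (female): BMR = 10(149) + 6.25(191) − 5(87) − 161 = 1490 + 1193.75 − 435 − 161 = 2087.75 kcal/day.
TEE = BMR × activity factor = 2087.75 × 1.675 = 3496.9813 kcal/day.
Apply stress factor: 3496.9813 × 1.2 = 4196.3775 kcal/day.

4196 kcal/day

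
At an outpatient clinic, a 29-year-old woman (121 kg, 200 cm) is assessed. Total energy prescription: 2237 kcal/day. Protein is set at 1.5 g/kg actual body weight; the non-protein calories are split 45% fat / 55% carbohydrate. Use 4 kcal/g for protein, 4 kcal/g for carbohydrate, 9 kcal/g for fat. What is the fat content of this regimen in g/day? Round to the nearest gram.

Protein = 1.5 × 121 = 181.5 g → 181.5 × 4 = 726 kcal.
Non-protein calories = 2237 − 726 = 1511 kcal.
Fat: 45% × 1511 = 679.95 kcal; carbohydrate: 831.05 kcal.
Fat: 679.95 kcal ÷ 9 kcal/g = 75.55 g.

76 g/day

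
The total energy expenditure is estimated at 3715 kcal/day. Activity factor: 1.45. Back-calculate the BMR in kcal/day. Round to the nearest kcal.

2562 kcal/day

BMR = TEE ÷ activity factor = 3715 ÷ 1.45 = 2562.069 kcal/day.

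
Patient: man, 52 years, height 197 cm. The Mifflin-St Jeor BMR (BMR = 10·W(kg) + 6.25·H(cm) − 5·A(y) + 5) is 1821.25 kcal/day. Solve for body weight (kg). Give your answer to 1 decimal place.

1821.25 = 10·W + 6.25(197) − 5(52) + 5
10·W = 1821.25 − 976.25 = 845, so W = 84.5 kg.

84.5 kg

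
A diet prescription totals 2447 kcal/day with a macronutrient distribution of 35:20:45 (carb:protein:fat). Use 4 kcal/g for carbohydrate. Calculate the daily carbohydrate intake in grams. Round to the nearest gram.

214 g/day

Carbohydrate energy = 35% × 2447 = 856.45 kcal.
At 4 kcal/g: 856.45 ÷ 4 = 214.1125 g.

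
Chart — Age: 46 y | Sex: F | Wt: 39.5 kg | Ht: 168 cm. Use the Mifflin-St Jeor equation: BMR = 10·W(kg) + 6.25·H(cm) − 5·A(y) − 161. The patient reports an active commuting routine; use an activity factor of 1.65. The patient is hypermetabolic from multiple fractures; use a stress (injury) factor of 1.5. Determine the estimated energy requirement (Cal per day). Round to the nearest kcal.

Mifflin-St Jeor (female): BMR = 10(39.5) + 6.25(168) − 5(46) − 161 = 395 + 1050 − 230 − 161 = 1054 kcal/day.
TEE = BMR × activity factor = 1054 × 1.65 = 1739.1 kcal/day.
Apply stress factor: 1739.1 × 1.5 = 2608.65 kcal/day.

2609 Cal per day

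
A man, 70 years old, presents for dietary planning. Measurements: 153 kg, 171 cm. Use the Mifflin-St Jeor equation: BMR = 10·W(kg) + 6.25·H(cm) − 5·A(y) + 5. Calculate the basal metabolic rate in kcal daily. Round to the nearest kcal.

Mifflin-St Jeor (male): BMR = 10(153) + 6.25(171) − 5(70) + 5 = 1530 + 1068.75 − 350 + 5 = 2253.75 kcal/day.

2254 kcal daily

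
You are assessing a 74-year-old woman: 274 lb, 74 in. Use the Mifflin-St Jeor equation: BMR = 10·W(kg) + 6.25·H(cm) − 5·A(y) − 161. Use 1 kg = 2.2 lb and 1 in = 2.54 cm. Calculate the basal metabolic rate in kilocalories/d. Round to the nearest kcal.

Convert to metric: weight = 274 ÷ 2.2 = 124.5455 kg; height = 74 × 2.54 = 187.96 cm.
Mifflin-St Jeor (female): BMR = 10(124.5455) + 6.25(187.96) − 5(74) − 161 = 1245.4545 + 1174.75 − 370 − 161 = 1889.2045 kcal/day.

1889 kilocalories/d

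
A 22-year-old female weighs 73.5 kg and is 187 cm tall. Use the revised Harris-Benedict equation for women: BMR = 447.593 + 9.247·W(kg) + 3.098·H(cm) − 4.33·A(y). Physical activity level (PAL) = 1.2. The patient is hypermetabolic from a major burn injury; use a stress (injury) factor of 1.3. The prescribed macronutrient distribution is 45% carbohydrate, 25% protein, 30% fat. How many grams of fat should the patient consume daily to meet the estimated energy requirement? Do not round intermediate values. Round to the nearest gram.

Harris-Benedict: BMR = 447.593 + 9.247(73.5) + 3.098(187) − 4.33(22) = 1611.3135 kcal/day.
TEE = 1611.3135 × 1.2 = 1933.5762 kcal/day.
With stress factor 1.3: 1933.5762 × 1.3 = 2513.6491 kcal/day.
Fat energy = 30% × 2513.6491 = 754.0947 kcal.
Fat = 754.0947 ÷ 9 kcal/g = 83.7883 g.

84 g/day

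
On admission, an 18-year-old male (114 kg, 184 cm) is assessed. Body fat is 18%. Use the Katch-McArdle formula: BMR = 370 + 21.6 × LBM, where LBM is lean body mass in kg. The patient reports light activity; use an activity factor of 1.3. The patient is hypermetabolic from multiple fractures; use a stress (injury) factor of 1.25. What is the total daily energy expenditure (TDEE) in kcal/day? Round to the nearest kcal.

LBM = 114 × (1 − 0.18) = 93.48 kg. Katch-McArdle: BMR = 370 + 21.6 × 93.48 = 2389.168 kcal/day.
TEE = BMR × activity factor = 2389.168 × 1.3 = 3105.9184 kcal/day.
Apply stress factor: 3105.9184 × 1.25 = 3882.398 kcal/day.

3882 kcal/day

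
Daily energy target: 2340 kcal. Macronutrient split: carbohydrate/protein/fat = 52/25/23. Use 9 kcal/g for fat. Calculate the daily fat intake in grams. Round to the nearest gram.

60 g/day

Fat energy = 23% × 2340 = 538.2 kcal.
At 9 kcal/g: 538.2 ÷ 9 = 59.8 g.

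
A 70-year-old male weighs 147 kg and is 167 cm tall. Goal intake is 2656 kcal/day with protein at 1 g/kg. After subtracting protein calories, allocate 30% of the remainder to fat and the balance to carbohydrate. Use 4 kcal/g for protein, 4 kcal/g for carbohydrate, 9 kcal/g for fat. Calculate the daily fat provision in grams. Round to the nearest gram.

Protein = 1 × 147 = 147 g → 147 × 4 = 588 kcal.
Non-protein calories = 2656 − 588 = 2068 kcal.
Fat: 30% × 2068 = 620.4 kcal; carbohydrate: 1447.6 kcal.
Fat: 620.4 kcal ÷ 9 kcal/g = 68.9333 g.

69 g/day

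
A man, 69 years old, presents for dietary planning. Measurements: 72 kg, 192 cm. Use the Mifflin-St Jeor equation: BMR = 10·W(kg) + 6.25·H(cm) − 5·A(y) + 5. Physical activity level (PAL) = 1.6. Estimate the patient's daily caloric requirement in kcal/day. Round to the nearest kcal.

2528 kcal/day

Mifflin-St Jeor (male): BMR = 10(72) + 6.25(192) − 5(69) + 5 = 720 + 1200 − 345 + 5 = 1580 kcal/day.
TEE = BMR × activity factor = 1580 × 1.6 = 2528 kcal/day.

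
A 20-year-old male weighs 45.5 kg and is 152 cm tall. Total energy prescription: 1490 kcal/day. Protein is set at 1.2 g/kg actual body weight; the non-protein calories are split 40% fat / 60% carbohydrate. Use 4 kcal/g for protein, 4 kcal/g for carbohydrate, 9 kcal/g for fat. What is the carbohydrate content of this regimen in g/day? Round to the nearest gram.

Protein = 1.2 × 45.5 = 54.6 g → 54.6 × 4 = 218.4 kcal.
Non-protein calories = 1490 − 218.4 = 1271.6 kcal.
Fat: 40% × 1271.6 = 508.64 kcal; carbohydrate: 762.96 kcal.
Carbohydrate: 762.96 kcal ÷ 4 kcal/g = 190.74 g.

191 g/day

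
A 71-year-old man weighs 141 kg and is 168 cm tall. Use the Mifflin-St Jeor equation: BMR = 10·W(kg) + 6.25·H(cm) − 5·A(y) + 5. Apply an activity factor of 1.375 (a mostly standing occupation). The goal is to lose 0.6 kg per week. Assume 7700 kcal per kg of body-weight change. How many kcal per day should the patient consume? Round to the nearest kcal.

2241 kcal per day

Mifflin-St Jeor (male): BMR = 10(141) + 6.25(168) − 5(71) + 5 = 1410 + 1050 − 355 + 5 = 2110 kcal/day.
TEE = 2110 × 1.375 = 2901.25 kcal/day.
Required daily deficit = 0.6 × 7700 ÷ 7 = 660 kcal/day.
Target intake = 2901.25 − 660 = 2241.25 kcal/day.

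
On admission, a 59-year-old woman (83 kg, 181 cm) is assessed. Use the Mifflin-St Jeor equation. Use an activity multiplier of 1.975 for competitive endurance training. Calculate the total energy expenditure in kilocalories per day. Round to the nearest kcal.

2973 kilocalories per day

Mifflin-St Jeor (female): BMR = 10(83) + 6.25(181) − 5(59) − 161 = 830 + 1131.25 − 295 − 161 = 1505.25 kcal/day.
TEE = BMR × activity factor = 1505.25 × 1.975 = 2972.8688 kcal/day.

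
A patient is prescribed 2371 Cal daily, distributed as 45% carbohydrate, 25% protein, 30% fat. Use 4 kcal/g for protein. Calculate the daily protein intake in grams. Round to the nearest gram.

148 g/day

Protein energy = 25% × 2371 = 592.75 kcal.
At 4 kcal/g: 592.75 ÷ 4 = 148.1875 g.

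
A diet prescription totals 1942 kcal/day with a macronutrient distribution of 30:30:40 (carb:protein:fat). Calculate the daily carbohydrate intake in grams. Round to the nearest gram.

146 g/day

Carbohydrate energy = 30% × 1942 = 582.6 kcal.
At 4 kcal/g: 582.6 ÷ 4 = 145.65 g.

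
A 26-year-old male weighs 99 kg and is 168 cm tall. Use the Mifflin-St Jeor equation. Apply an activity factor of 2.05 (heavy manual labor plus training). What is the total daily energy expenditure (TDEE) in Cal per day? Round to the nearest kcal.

Mifflin-St Jeor (male): BMR = 10(99) + 6.25(168) − 5(26) + 5 = 990 + 1050 − 130 + 5 = 1915 kcal/day.
TEE = BMR × activity factor = 1915 × 2.05 = 3925.75 kcal/day.

3926 Cal per day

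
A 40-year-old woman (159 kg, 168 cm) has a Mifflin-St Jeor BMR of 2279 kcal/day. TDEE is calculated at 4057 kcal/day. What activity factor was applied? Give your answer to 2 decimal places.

Activity factor = TEE ÷ BMR = 4057 ÷ 2279 = 1.78.

1.78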